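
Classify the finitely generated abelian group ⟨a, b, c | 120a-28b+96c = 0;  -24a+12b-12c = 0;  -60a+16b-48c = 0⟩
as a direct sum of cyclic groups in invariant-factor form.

Answer: M ≅ ℤ/4 ⊕ ℤ/12 ⊕ ℤ/36

Derivation:
rank_ℚ(R)=3; free=3−3=0
SNF(R) diag = [4, 12, 36] → torsion [4, 12, 36]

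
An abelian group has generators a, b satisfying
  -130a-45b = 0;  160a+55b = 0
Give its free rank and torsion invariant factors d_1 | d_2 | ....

Answer: M ≅ ℤ/5 ⊕ ℤ/10

Derivation:
rank_ℚ(R)=2; free=2−2=0
SNF(R) diag = [5, 10] → torsion [5, 10]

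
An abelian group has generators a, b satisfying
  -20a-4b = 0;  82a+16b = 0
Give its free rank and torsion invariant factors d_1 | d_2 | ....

rank_ℚ(R)=2; free=2−2=0
SNF(R) diag = [2, 4] → torsion [2, 4]

Answer: M ≅ ℤ/2 ⊕ ℤ/4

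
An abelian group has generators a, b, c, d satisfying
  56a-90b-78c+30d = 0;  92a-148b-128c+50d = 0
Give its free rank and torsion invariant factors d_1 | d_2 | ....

Answer: M ≅ ℤ^2 ⊕ ℤ/2 ⊕ ℤ/2

Derivation:
rank_ℚ(R)=2; free=4−2=2
SNF(R) diag = [2, 2] → torsion [2, 2]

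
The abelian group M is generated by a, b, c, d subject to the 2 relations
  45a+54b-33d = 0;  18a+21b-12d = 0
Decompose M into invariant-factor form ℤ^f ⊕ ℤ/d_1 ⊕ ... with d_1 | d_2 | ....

Answer: M ≅ ℤ^2 ⊕ ℤ/3 ⊕ ℤ/3

Derivation:
rank_ℚ(R)=2; free=4−2=2
SNF(R) diag = [3, 3] → torsion [3, 3]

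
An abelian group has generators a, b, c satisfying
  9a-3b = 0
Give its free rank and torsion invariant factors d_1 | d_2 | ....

rank_ℚ(R)=1; free=3−1=2
SNF(R) diag = [3] → torsion [3]

Answer: M ≅ ℤ^2 ⊕ ℤ/3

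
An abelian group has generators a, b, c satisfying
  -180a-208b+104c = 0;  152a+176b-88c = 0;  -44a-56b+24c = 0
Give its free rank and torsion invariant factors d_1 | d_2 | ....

Answer: M ≅ ℤ/4 ⊕ ℤ/8 ⊕ ℤ/8

Derivation:
rank_ℚ(R)=3; free=3−3=0
SNF(R) diag = [4, 8, 8] → torsion [4, 8, 8]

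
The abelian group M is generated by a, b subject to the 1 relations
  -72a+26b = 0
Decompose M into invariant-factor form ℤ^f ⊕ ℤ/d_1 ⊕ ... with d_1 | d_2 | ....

Answer: M ≅ ℤ^1 ⊕ ℤ/2

Derivation:
rank_ℚ(R)=1; free=2−1=1
SNF(R) diag = [2] → torsion [2]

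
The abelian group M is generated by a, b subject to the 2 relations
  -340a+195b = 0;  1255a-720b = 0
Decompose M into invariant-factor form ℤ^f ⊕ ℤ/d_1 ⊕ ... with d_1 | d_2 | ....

Answer: M ≅ ℤ/5 ⊕ ℤ/15

Derivation:
rank_ℚ(R)=2; free=2−2=0
SNF(R) diag = [5, 15] → torsion [5, 15]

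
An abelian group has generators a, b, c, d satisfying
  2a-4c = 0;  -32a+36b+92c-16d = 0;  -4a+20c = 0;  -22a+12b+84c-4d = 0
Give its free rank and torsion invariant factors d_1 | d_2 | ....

rank_ℚ(R)=4; free=4−4=0
SNF(R) diag = [2, 4, 12, 12] → torsion [2, 4, 12, 12]

Answer: M ≅ ℤ/2 ⊕ ℤ/4 ⊕ ℤ/12 ⊕ ℤ/12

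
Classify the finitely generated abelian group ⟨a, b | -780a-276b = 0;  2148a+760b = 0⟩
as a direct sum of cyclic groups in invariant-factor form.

Answer: M ≅ ℤ/4 ⊕ ℤ/12

Derivation:
rank_ℚ(R)=2; free=2−2=0
SNF(R) diag = [4, 12] → torsion [4, 12]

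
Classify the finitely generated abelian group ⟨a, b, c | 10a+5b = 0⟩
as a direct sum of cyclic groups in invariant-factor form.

Answer: M ≅ ℤ^2 ⊕ ℤ/5

Derivation:
rank_ℚ(R)=1; free=3−1=2
SNF(R) diag = [5] → torsion [5]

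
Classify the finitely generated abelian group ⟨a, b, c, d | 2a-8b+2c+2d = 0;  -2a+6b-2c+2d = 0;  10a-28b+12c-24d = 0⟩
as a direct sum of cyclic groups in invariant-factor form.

Answer: M ≅ ℤ^1 ⊕ ℤ/2 ⊕ ℤ/2 ⊕ ℤ/2

Derivation:
rank_ℚ(R)=3; free=4−3=1
SNF(R) diag = [2, 2, 2] → torsion [2, 2, 2]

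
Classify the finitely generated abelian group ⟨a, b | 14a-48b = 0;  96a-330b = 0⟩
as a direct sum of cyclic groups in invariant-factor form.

Answer: M ≅ ℤ/2 ⊕ ℤ/6

Derivation:
rank_ℚ(R)=2; free=2−2=0
SNF(R) diag = [2, 6] → torsion [2, 6]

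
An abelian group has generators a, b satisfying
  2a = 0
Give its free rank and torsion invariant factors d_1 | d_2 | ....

Answer: M ≅ ℤ^1 ⊕ ℤ/2

Derivation:
rank_ℚ(R)=1; free=2−1=1
SNF(R) diag = [2] → torsion [2]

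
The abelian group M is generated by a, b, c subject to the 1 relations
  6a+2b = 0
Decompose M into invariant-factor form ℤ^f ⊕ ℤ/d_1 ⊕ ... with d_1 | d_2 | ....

Answer: M ≅ ℤ^2 ⊕ ℤ/2

Derivation:
rank_ℚ(R)=1; free=3−1=2
SNF(R) diag = [2] → torsion [2]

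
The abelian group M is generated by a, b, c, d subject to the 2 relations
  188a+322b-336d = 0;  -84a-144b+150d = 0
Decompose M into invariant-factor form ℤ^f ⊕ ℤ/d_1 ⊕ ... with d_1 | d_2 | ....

rank_ℚ(R)=2; free=4−2=2
SNF(R) diag = [2, 6] → torsion [2, 6]

Answer: M ≅ ℤ^2 ⊕ ℤ/2 ⊕ ℤ/6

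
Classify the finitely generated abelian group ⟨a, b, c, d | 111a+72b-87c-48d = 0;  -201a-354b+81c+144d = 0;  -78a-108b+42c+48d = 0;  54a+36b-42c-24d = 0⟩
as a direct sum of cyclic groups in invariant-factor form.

Answer: M ≅ ℤ/3 ⊕ ℤ/6 ⊕ ℤ/12 ⊕ ℤ/24

Derivation:
rank_ℚ(R)=4; free=4−4=0
SNF(R) diag = [3, 6, 12, 24] → torsion [3, 6, 12, 24]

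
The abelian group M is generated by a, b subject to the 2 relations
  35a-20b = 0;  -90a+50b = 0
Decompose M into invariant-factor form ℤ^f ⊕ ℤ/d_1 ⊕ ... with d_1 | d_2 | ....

Answer: M ≅ ℤ/5 ⊕ ℤ/10

Derivation:
rank_ℚ(R)=2; free=2−2=0
SNF(R) diag = [5, 10] → torsion [5, 10]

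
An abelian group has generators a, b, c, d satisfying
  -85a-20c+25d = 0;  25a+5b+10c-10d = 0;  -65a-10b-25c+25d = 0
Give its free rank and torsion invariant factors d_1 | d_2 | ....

rank_ℚ(R)=3; free=4−3=1
SNF(R) diag = [5, 5, 5] → torsion [5, 5, 5]

Answer: M ≅ ℤ^1 ⊕ ℤ/5 ⊕ ℤ/5 ⊕ ℤ/5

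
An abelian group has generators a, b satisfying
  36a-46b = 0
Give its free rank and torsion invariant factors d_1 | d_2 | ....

Answer: M ≅ ℤ^1 ⊕ ℤ/2

Derivation:
rank_ℚ(R)=1; free=2−1=1
SNF(R) diag = [2] → torsion [2]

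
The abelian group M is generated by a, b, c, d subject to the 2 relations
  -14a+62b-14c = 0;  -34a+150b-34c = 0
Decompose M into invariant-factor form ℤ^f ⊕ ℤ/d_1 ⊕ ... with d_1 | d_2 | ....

Answer: M ≅ ℤ^2 ⊕ ℤ/2 ⊕ ℤ/4

Derivation:
rank_ℚ(R)=2; free=4−2=2
SNF(R) diag = [2, 4] → torsion [2, 4]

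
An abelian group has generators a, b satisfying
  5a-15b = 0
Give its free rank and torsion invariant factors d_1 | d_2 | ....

Answer: M ≅ ℤ^1 ⊕ ℤ/5

Derivation:
rank_ℚ(R)=1; free=2−1=1
SNF(R) diag = [5] → torsion [5]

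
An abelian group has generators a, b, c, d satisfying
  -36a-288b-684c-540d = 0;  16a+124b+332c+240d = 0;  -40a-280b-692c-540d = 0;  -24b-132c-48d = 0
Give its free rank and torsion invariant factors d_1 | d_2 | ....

Answer: M ≅ ℤ/4 ⊕ ℤ/12 ⊕ ℤ/36 ⊕ ℤ/108

Derivation:
rank_ℚ(R)=4; free=4−4=0
SNF(R) diag = [4, 12, 36, 108] → torsion [4, 12, 36, 108]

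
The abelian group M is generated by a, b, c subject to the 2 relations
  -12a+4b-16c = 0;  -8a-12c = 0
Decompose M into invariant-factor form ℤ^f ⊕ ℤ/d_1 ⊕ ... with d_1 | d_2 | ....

rank_ℚ(R)=2; free=3−2=1
SNF(R) diag = [4, 4] → torsion [4, 4]

Answer: M ≅ ℤ^1 ⊕ ℤ/4 ⊕ ℤ/4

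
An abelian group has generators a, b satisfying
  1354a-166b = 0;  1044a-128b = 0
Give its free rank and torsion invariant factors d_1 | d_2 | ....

rank_ℚ(R)=2; free=2−2=0
SNF(R) diag = [2, 4] → torsion [2, 4]

Answer: M ≅ ℤ/2 ⊕ ℤ/4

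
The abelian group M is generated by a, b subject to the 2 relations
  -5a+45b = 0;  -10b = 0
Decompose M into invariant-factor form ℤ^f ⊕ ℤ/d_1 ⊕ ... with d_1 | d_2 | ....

Answer: M ≅ ℤ/5 ⊕ ℤ/10

Derivation:
rank_ℚ(R)=2; free=2−2=0
SNF(R) diag = [5, 10] → torsion [5, 10]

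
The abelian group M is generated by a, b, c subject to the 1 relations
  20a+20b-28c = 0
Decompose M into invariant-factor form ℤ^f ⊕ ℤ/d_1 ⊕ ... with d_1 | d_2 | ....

Answer: M ≅ ℤ^2 ⊕ ℤ/4

Derivation:
rank_ℚ(R)=1; free=3−1=2
SNF(R) diag = [4] → torsion [4]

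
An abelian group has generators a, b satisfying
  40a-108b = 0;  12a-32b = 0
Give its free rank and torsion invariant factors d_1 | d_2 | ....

Answer: M ≅ ℤ/4 ⊕ ℤ/4

Derivation:
rank_ℚ(R)=2; free=2−2=0
SNF(R) diag = [4, 4] → torsion [4, 4]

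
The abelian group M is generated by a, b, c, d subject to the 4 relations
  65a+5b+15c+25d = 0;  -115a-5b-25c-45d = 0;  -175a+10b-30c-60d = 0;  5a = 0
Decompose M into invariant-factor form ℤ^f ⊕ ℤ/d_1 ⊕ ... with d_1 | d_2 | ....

rank_ℚ(R)=4; free=4−4=0
SNF(R) diag = [5, 5, 10, 10] → torsion [5, 5, 10, 10]

Answer: M ≅ ℤ/5 ⊕ ℤ/5 ⊕ ℤ/10 ⊕ ℤ/10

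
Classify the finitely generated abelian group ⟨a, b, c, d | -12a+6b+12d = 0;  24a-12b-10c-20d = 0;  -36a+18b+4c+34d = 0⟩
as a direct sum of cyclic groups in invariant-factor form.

Answer: M ≅ ℤ^1 ⊕ ℤ/2 ⊕ ℤ/2 ⊕ ℤ/6

Derivation:
rank_ℚ(R)=3; free=4−3=1
SNF(R) diag = [2, 2, 6] → torsion [2, 2, 6]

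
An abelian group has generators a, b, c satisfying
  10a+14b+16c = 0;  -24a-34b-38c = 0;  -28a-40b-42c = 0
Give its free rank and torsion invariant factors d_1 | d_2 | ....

Answer: M ≅ ℤ/2 ⊕ ℤ/2 ⊕ ℤ/2

Derivation:
rank_ℚ(R)=3; free=3−3=0
SNF(R) diag = [2, 2, 2] → torsion [2, 2, 2]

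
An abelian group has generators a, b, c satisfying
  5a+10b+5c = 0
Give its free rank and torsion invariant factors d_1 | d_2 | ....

rank_ℚ(R)=1; free=3−1=2
SNF(R) diag = [5] → torsion [5]

Answer: M ≅ ℤ^2 ⊕ ℤ/5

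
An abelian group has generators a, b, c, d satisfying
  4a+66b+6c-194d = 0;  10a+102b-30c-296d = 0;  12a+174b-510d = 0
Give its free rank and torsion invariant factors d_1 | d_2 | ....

rank_ℚ(R)=3; free=4−3=1
SNF(R) diag = [2, 6, 18] → torsion [2, 6, 18]

Answer: M ≅ ℤ^1 ⊕ ℤ/2 ⊕ ℤ/6 ⊕ ℤ/18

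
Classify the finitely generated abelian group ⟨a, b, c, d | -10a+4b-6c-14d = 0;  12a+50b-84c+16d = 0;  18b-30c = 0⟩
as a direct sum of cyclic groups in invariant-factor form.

Answer: M ≅ ℤ^1 ⊕ ℤ/2 ⊕ ℤ/2 ⊕ ℤ/6

Derivation:
rank_ℚ(R)=3; free=4−3=1
SNF(R) diag = [2, 2, 6] → torsion [2, 2, 6]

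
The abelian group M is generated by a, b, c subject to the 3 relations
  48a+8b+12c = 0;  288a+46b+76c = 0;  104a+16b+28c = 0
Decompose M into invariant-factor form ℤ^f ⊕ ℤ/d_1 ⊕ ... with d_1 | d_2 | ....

rank_ℚ(R)=3; free=3−3=0
SNF(R) diag = [2, 4, 8] → torsion [2, 4, 8]

Answer: M ≅ ℤ/2 ⊕ ℤ/4 ⊕ ℤ/8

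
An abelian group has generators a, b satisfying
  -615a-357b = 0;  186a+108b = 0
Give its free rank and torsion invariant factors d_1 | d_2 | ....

Answer: M ≅ ℤ/3 ⊕ ℤ/6

Derivation:
rank_ℚ(R)=2; free=2−2=0
SNF(R) diag = [3, 6] → torsion [3, 6]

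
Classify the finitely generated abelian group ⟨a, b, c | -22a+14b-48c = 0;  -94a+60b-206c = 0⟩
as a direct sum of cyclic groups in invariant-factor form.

rank_ℚ(R)=2; free=3−2=1
SNF(R) diag = [2, 2] → torsion [2, 2]

Answer: M ≅ ℤ^1 ⊕ ℤ/2 ⊕ ℤ/2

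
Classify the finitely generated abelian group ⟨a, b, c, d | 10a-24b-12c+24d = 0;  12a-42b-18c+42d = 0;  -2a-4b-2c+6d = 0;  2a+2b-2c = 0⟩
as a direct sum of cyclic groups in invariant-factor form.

Answer: M ≅ ℤ/2 ⊕ ℤ/2 ⊕ ℤ/6 ⊕ ℤ/6

Derivation:
rank_ℚ(R)=4; free=4−4=0
SNF(R) diag = [2, 2, 6, 6] → torsion [2, 2, 6, 6]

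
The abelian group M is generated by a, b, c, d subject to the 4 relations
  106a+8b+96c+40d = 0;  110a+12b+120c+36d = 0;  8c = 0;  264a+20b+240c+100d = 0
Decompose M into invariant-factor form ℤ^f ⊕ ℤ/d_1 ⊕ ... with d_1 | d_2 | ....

rank_ℚ(R)=4; free=4−4=0
SNF(R) diag = [2, 4, 8, 24] → torsion [2, 4, 8, 24]

Answer: M ≅ ℤ/2 ⊕ ℤ/4 ⊕ ℤ/8 ⊕ ℤ/24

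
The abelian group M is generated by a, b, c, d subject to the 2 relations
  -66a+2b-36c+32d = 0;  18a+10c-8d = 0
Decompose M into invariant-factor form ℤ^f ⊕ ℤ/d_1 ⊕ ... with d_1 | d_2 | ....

Answer: M ≅ ℤ^2 ⊕ ℤ/2 ⊕ ℤ/2

Derivation:
rank_ℚ(R)=2; free=4−2=2
SNF(R) diag = [2, 2] → torsion [2, 2]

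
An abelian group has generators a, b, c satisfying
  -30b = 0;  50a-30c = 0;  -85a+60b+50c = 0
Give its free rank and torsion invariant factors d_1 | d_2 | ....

Answer: M ≅ ℤ/5 ⊕ ℤ/10 ⊕ ℤ/30

Derivation:
rank_ℚ(R)=3; free=3−3=0
SNF(R) diag = [5, 10, 30] → torsion [5, 10, 30]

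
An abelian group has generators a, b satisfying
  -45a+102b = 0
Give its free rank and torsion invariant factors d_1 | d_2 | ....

Answer: M ≅ ℤ^1 ⊕ ℤ/3

Derivation:
rank_ℚ(R)=1; free=2−1=1
SNF(R) diag = [3] → torsion [3]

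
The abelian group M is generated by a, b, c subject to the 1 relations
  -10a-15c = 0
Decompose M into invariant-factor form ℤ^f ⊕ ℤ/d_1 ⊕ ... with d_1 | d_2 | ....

Answer: M ≅ ℤ^2 ⊕ ℤ/5

Derivation:
rank_ℚ(R)=1; free=3−1=2
SNF(R) diag = [5] → torsion [5]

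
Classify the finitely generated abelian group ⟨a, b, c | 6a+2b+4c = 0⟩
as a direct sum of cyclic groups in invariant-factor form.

rank_ℚ(R)=1; free=3−1=2
SNF(R) diag = [2] → torsion [2]

Answer: M ≅ ℤ^2 ⊕ ℤ/2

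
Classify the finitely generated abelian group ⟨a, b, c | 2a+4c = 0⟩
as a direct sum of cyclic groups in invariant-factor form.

Answer: M ≅ ℤ^2 ⊕ ℤ/2

Derivation:
rank_ℚ(R)=1; free=3−1=2
SNF(R) diag = [2] → torsion [2]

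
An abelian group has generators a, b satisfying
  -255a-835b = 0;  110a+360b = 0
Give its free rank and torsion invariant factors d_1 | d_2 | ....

rank_ℚ(R)=2; free=2−2=0
SNF(R) diag = [5, 10] → torsion [5, 10]

Answer: M ≅ ℤ/5 ⊕ ℤ/10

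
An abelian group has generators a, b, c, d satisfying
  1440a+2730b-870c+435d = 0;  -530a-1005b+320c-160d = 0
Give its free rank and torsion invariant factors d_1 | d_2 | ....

Answer: M ≅ ℤ^2 ⊕ ℤ/5 ⊕ ℤ/15

Derivation:
rank_ℚ(R)=2; free=4−2=2
SNF(R) diag = [5, 15] → torsion [5, 15]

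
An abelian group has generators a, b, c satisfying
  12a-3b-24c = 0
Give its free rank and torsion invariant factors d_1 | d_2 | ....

rank_ℚ(R)=1; free=3−1=2
SNF(R) diag = [3] → torsion [3]

Answer: M ≅ ℤ^2 ⊕ ℤ/3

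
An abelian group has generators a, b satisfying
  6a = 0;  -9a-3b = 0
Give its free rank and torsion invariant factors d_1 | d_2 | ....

rank_ℚ(R)=2; free=2−2=0
SNF(R) diag = [3, 6] → torsion [3, 6]

Answer: M ≅ ℤ/3 ⊕ ℤ/6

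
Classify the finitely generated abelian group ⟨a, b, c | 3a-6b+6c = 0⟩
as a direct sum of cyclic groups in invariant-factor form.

rank_ℚ(R)=1; free=3−1=2
SNF(R) diag = [3] → torsion [3]

Answer: M ≅ ℤ^2 ⊕ ℤ/3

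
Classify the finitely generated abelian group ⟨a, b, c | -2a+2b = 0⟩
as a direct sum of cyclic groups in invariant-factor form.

Answer: M ≅ ℤ^2 ⊕ ℤ/2

Derivation:
rank_ℚ(R)=1; free=3−1=2
SNF(R) diag = [2] → torsion [2]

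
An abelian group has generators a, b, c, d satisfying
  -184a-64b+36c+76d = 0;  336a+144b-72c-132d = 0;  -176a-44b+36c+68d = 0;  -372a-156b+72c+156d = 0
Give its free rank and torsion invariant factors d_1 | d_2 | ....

Answer: M ≅ ℤ/4 ⊕ ℤ/12 ⊕ ℤ/36 ⊕ ℤ/36

Derivation:
rank_ℚ(R)=4; free=4−4=0
SNF(R) diag = [4, 12, 36, 36] → torsion [4, 12, 36, 36]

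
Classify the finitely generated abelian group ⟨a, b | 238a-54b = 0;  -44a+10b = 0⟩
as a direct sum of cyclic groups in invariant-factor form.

Answer: M ≅ ℤ/2 ⊕ ℤ/2

Derivation:
rank_ℚ(R)=2; free=2−2=0
SNF(R) diag = [2, 2] → torsion [2, 2]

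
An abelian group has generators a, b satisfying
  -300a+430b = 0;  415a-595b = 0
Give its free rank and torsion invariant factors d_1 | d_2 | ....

rank_ℚ(R)=2; free=2−2=0
SNF(R) diag = [5, 10] → torsion [5, 10]

Answer: M ≅ ℤ/5 ⊕ ℤ/10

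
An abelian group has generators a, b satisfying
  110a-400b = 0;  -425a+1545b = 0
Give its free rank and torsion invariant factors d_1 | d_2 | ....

Answer: M ≅ ℤ/5 ⊕ ℤ/10

Derivation:
rank_ℚ(R)=2; free=2−2=0
SNF(R) diag = [5, 10] → torsion [5, 10]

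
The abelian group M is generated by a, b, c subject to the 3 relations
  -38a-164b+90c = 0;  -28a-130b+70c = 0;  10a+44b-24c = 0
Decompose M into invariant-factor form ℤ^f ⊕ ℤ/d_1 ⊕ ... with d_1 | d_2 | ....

Answer: M ≅ ℤ/2 ⊕ ℤ/2 ⊕ ℤ/2

Derivation:
rank_ℚ(R)=3; free=3−3=0
SNF(R) diag = [2, 2, 2] → torsion [2, 2, 2]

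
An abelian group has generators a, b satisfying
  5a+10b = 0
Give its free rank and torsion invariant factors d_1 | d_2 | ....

rank_ℚ(R)=1; free=2−1=1
SNF(R) diag = [5] → torsion [5]

Answer: M ≅ ℤ^1 ⊕ ℤ/5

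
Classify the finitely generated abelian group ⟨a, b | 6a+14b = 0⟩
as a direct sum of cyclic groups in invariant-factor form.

rank_ℚ(R)=1; free=2−1=1
SNF(R) diag = [2] → torsion [2]

Answer: M ≅ ℤ^1 ⊕ ℤ/2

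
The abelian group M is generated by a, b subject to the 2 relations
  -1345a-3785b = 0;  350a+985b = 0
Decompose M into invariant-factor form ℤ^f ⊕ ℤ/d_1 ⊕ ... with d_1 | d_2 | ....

Answer: M ≅ ℤ/5 ⊕ ℤ/15

Derivation:
rank_ℚ(R)=2; free=2−2=0
SNF(R) diag = [5, 15] → torsion [5, 15]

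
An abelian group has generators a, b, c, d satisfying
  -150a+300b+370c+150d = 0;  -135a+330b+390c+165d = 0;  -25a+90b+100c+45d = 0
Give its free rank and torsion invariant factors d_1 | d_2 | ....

rank_ℚ(R)=3; free=4−3=1
SNF(R) diag = [5, 10, 30] → torsion [5, 10, 30]

Answer: M ≅ ℤ^1 ⊕ ℤ/5 ⊕ ℤ/10 ⊕ ℤ/30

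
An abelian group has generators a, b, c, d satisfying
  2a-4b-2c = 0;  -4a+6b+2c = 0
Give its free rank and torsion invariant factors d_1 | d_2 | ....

rank_ℚ(R)=2; free=4−2=2
SNF(R) diag = [2, 2] → torsion [2, 2]

Answer: M ≅ ℤ^2 ⊕ ℤ/2 ⊕ ℤ/2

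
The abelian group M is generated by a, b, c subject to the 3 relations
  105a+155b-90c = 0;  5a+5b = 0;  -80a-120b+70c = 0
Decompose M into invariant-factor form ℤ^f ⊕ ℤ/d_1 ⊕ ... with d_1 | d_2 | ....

rank_ℚ(R)=3; free=3−3=0
SNF(R) diag = [5, 10, 10] → torsion [5, 10, 10]

Answer: M ≅ ℤ/5 ⊕ ℤ/10 ⊕ ℤ/10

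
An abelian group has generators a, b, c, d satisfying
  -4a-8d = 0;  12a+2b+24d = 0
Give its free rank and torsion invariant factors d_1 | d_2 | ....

rank_ℚ(R)=2; free=4−2=2
SNF(R) diag = [2, 4] → torsion [2, 4]

Answer: M ≅ ℤ^2 ⊕ ℤ/2 ⊕ ℤ/4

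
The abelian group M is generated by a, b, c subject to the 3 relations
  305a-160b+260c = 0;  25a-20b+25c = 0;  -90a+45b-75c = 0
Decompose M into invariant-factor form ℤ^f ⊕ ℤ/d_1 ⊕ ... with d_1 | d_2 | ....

rank_ℚ(R)=3; free=3−3=0
SNF(R) diag = [5, 15, 15] → torsion [5, 15, 15]

Answer: M ≅ ℤ/5 ⊕ ℤ/15 ⊕ ℤ/15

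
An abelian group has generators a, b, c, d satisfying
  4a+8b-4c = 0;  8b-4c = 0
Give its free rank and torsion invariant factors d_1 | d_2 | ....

Answer: M ≅ ℤ^2 ⊕ ℤ/4 ⊕ ℤ/4

Derivation:
rank_ℚ(R)=2; free=4−2=2
SNF(R) diag = [4, 4] → torsion [4, 4]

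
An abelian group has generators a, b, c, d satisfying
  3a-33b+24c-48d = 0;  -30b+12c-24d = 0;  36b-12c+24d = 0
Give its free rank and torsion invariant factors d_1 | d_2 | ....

rank_ℚ(R)=3; free=4−3=1
SNF(R) diag = [3, 6, 12] → torsion [3, 6, 12]

Answer: M ≅ ℤ^1 ⊕ ℤ/3 ⊕ ℤ/6 ⊕ ℤ/12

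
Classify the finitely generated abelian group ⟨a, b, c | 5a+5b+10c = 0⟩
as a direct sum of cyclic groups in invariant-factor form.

Answer: M ≅ ℤ^2 ⊕ ℤ/5

Derivation:
rank_ℚ(R)=1; free=3−1=2
SNF(R) diag = [5] → torsion [5]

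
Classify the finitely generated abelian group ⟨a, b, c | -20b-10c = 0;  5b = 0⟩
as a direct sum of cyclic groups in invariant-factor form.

Answer: M ≅ ℤ^1 ⊕ ℤ/5 ⊕ ℤ/10

Derivation:
rank_ℚ(R)=2; free=3−2=1
SNF(R) diag = [5, 10] → torsion [5, 10]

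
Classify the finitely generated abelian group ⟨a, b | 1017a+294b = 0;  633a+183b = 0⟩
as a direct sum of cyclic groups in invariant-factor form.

Answer: M ≅ ℤ/3 ⊕ ℤ/3

Derivation:
rank_ℚ(R)=2; free=2−2=0
SNF(R) diag = [3, 3] → torsion [3, 3]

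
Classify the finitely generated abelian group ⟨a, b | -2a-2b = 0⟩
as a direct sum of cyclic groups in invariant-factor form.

rank_ℚ(R)=1; free=2−1=1
SNF(R) diag = [2] → torsion [2]

Answer: M ≅ ℤ^1 ⊕ ℤ/2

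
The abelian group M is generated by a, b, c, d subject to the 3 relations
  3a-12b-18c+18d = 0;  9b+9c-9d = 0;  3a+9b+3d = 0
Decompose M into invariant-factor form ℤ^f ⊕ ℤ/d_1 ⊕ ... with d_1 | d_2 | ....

Answer: M ≅ ℤ^1 ⊕ ℤ/3 ⊕ ℤ/3 ⊕ ℤ/9

Derivation:
rank_ℚ(R)=3; free=4−3=1
SNF(R) diag = [3, 3, 9] → torsion [3, 3, 9]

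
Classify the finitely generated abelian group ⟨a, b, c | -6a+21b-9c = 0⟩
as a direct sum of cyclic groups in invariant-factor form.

Answer: M ≅ ℤ^2 ⊕ ℤ/3

Derivation:
rank_ℚ(R)=1; free=3−1=2
SNF(R) diag = [3] → torsion [3]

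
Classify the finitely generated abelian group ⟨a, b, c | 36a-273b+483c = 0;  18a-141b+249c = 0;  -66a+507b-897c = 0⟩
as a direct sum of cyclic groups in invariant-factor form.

Answer: M ≅ ℤ/3 ⊕ ℤ/6 ⊕ ℤ/6

Derivation:
rank_ℚ(R)=3; free=3−3=0
SNF(R) diag = [3, 6, 6] → torsion [3, 6, 6]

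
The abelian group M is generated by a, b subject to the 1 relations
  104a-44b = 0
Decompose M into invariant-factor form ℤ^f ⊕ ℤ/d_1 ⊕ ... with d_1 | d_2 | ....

Answer: M ≅ ℤ^1 ⊕ ℤ/4

Derivation:
rank_ℚ(R)=1; free=2−1=1
SNF(R) diag = [4] → torsion [4]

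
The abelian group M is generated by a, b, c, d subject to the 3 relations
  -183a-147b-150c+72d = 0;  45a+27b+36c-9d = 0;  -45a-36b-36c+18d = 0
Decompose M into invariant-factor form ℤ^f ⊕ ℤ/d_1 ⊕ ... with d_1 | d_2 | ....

Answer: M ≅ ℤ^1 ⊕ ℤ/3 ⊕ ℤ/9 ⊕ ℤ/27

Derivation:
rank_ℚ(R)=3; free=4−3=1
SNF(R) diag = [3, 9, 27] → torsion [3, 9, 27]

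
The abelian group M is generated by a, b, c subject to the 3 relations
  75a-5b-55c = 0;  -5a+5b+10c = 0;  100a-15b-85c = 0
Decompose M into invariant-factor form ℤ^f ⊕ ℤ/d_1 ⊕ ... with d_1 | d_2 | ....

Answer: M ≅ ℤ/5 ⊕ ℤ/5 ⊕ ℤ/5

Derivation:
rank_ℚ(R)=3; free=3−3=0
SNF(R) diag = [5, 5, 5] → torsion [5, 5, 5]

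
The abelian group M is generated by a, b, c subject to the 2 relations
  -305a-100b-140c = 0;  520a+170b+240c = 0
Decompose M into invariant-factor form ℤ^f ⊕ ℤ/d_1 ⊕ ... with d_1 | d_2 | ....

rank_ℚ(R)=2; free=3−2=1
SNF(R) diag = [5, 10] → torsion [5, 10]

Answer: M ≅ ℤ^1 ⊕ ℤ/5 ⊕ ℤ/10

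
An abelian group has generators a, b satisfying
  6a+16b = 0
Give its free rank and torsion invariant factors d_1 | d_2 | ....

rank_ℚ(R)=1; free=2−1=1
SNF(R) diag = [2] → torsion [2]

Answer: M ≅ ℤ^1 ⊕ ℤ/2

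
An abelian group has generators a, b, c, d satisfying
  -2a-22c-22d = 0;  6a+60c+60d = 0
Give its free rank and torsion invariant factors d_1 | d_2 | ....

rank_ℚ(R)=2; free=4−2=2
SNF(R) diag = [2, 6] → torsion [2, 6]

Answer: M ≅ ℤ^2 ⊕ ℤ/2 ⊕ ℤ/6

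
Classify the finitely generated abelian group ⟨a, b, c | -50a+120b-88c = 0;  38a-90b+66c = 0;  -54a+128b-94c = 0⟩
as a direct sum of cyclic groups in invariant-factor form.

rank_ℚ(R)=3; free=3−3=0
SNF(R) diag = [2, 2, 2] → torsion [2, 2, 2]

Answer: M ≅ ℤ/2 ⊕ ℤ/2 ⊕ ℤ/2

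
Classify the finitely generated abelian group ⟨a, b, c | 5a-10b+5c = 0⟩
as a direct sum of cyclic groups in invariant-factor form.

rank_ℚ(R)=1; free=3−1=2
SNF(R) diag = [5] → torsion [5]

Answer: M ≅ ℤ^2 ⊕ ℤ/5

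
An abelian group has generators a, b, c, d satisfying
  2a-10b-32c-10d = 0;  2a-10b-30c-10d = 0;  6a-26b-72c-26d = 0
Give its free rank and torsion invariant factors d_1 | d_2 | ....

Answer: M ≅ ℤ^1 ⊕ ℤ/2 ⊕ ℤ/2 ⊕ ℤ/4

Derivation:
rank_ℚ(R)=3; free=4−3=1
SNF(R) diag = [2, 2, 4] → torsion [2, 2, 4]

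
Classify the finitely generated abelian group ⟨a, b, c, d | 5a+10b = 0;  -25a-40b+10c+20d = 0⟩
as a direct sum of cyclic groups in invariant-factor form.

Answer: M ≅ ℤ^2 ⊕ ℤ/5 ⊕ ℤ/10

Derivation:
rank_ℚ(R)=2; free=4−2=2
SNF(R) diag = [5, 10] → torsion [5, 10]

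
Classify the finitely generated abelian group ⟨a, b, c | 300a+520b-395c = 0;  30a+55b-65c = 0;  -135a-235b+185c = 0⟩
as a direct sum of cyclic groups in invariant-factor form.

Answer: M ≅ ℤ/5 ⊕ ℤ/15 ⊕ ℤ/15

Derivation:
rank_ℚ(R)=3; free=3−3=0
SNF(R) diag = [5, 15, 15] → torsion [5, 15, 15]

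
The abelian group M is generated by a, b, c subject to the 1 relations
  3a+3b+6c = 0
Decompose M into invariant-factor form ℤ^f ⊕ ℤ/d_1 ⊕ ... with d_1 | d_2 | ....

Answer: M ≅ ℤ^2 ⊕ ℤ/3

Derivation:
rank_ℚ(R)=1; free=3−1=2
SNF(R) diag = [3] → torsion [3]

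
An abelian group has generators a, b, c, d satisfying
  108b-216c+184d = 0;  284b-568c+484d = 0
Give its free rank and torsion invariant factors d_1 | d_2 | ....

rank_ℚ(R)=2; free=4−2=2
SNF(R) diag = [4, 4] → torsion [4, 4]

Answer: M ≅ ℤ^2 ⊕ ℤ/4 ⊕ ℤ/4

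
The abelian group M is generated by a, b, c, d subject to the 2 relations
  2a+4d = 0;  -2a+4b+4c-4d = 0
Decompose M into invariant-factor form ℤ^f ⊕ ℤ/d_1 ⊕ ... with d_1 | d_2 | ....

Answer: M ≅ ℤ^2 ⊕ ℤ/2 ⊕ ℤ/4

Derivation:
rank_ℚ(R)=2; free=4−2=2
SNF(R) diag = [2, 4] → torsion [2, 4]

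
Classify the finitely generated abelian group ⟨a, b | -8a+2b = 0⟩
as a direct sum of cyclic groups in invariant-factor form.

Answer: M ≅ ℤ^1 ⊕ ℤ/2

Derivation:
rank_ℚ(R)=1; free=2−1=1
SNF(R) diag = [2] → torsion [2]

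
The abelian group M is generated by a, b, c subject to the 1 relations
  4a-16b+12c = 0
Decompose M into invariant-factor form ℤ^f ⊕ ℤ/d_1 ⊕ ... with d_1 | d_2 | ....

rank_ℚ(R)=1; free=3−1=2
SNF(R) diag = [4] → torsion [4]

Answer: M ≅ ℤ^2 ⊕ ℤ/4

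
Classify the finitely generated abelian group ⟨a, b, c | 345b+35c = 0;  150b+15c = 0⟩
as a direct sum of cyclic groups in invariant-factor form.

rank_ℚ(R)=2; free=3−2=1
SNF(R) diag = [5, 15] → torsion [5, 15]

Answer: M ≅ ℤ^1 ⊕ ℤ/5 ⊕ ℤ/15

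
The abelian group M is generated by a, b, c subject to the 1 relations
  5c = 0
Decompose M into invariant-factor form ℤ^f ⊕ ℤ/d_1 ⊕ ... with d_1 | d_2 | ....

Answer: M ≅ ℤ^2 ⊕ ℤ/5

Derivation:
rank_ℚ(R)=1; free=3−1=2
SNF(R) diag = [5] → torsion [5]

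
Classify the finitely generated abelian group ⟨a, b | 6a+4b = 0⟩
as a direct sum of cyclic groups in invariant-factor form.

Answer: M ≅ ℤ^1 ⊕ ℤ/2

Derivation:
rank_ℚ(R)=1; free=2−1=1
SNF(R) diag = [2] → torsion [2]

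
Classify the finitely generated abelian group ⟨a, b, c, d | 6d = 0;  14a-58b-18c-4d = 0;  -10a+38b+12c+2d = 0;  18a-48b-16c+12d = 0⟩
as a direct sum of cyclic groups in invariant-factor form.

Answer: M ≅ ℤ/2 ⊕ ℤ/2 ⊕ ℤ/6 ⊕ ℤ/6

Derivation:
rank_ℚ(R)=4; free=4−4=0
SNF(R) diag = [2, 2, 6, 6] → torsion [2, 2, 6, 6]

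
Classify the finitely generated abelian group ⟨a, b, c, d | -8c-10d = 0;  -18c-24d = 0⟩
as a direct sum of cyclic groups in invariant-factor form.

Answer: M ≅ ℤ^2 ⊕ ℤ/2 ⊕ ℤ/6

Derivation:
rank_ℚ(R)=2; free=4−2=2
SNF(R) diag = [2, 6] → torsion [2, 6]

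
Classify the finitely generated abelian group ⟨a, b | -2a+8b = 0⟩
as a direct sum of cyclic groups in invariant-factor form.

Answer: M ≅ ℤ^1 ⊕ ℤ/2

Derivation:
rank_ℚ(R)=1; free=2−1=1
SNF(R) diag = [2] → torsion [2]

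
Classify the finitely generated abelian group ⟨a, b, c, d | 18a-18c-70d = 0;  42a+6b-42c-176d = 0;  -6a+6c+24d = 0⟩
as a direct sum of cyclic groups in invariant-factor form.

Answer: M ≅ ℤ^1 ⊕ ℤ/2 ⊕ ℤ/6 ⊕ ℤ/6

Derivation:
rank_ℚ(R)=3; free=4−3=1
SNF(R) diag = [2, 6, 6] → torsion [2, 6, 6]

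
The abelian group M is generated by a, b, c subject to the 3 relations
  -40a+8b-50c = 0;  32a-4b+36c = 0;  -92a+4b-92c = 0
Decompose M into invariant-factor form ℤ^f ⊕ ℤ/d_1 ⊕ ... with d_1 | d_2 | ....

rank_ℚ(R)=3; free=3−3=0
SNF(R) diag = [2, 4, 12] → torsion [2, 4, 12]

Answer: M ≅ ℤ/2 ⊕ ℤ/4 ⊕ ℤ/12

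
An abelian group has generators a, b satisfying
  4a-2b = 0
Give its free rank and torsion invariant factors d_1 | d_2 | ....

Answer: M ≅ ℤ^1 ⊕ ℤ/2

Derivation:
rank_ℚ(R)=1; free=2−1=1
SNF(R) diag = [2] → torsion [2]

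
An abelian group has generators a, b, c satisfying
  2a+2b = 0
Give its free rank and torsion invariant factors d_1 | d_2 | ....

rank_ℚ(R)=1; free=3−1=2
SNF(R) diag = [2] → torsion [2]

Answer: M ≅ ℤ^2 ⊕ ℤ/2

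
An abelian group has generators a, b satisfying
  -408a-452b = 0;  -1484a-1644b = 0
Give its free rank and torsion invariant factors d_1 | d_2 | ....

rank_ℚ(R)=2; free=2−2=0
SNF(R) diag = [4, 4] → torsion [4, 4]

Answer: M ≅ ℤ/4 ⊕ ℤ/4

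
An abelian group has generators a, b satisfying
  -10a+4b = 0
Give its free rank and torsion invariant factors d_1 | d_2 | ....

rank_ℚ(R)=1; free=2−1=1
SNF(R) diag = [2] → torsion [2]

Answer: M ≅ ℤ^1 ⊕ ℤ/2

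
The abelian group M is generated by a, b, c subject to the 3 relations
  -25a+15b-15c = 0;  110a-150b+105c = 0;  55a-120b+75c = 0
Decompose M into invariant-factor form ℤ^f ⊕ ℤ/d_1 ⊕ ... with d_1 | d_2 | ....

Answer: M ≅ ℤ/5 ⊕ ℤ/15 ⊕ ℤ/45

Derivation:
rank_ℚ(R)=3; free=3−3=0
SNF(R) diag = [5, 15, 45] → torsion [5, 15, 45]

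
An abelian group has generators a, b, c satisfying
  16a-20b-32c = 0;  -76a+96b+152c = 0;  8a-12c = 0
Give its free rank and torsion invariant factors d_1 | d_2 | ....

rank_ℚ(R)=3; free=3−3=0
SNF(R) diag = [4, 4, 4] → torsion [4, 4, 4]

Answer: M ≅ ℤ/4 ⊕ ℤ/4 ⊕ ℤ/4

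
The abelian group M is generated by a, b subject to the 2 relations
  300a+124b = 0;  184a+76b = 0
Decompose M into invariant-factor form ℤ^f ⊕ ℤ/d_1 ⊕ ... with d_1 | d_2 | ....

Answer: M ≅ ℤ/4 ⊕ ℤ/4

Derivation:
rank_ℚ(R)=2; free=2−2=0
SNF(R) diag = [4, 4] → torsion [4, 4]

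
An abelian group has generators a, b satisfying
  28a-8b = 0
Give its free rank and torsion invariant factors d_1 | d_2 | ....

Answer: M ≅ ℤ^1 ⊕ ℤ/4

Derivation:
rank_ℚ(R)=1; free=2−1=1
SNF(R) diag = [4] → torsion [4]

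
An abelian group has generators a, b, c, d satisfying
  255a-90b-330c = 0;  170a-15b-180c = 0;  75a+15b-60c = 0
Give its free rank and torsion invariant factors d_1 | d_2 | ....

Answer: M ≅ ℤ^1 ⊕ ℤ/5 ⊕ ℤ/15 ⊕ ℤ/30

Derivation:
rank_ℚ(R)=3; free=4−3=1
SNF(R) diag = [5, 15, 30] → torsion [5, 15, 30]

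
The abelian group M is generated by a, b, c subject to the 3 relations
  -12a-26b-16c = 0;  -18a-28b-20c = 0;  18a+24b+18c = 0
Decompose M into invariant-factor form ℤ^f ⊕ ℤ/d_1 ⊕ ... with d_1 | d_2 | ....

rank_ℚ(R)=3; free=3−3=0
SNF(R) diag = [2, 6, 6] → torsion [2, 6, 6]

Answer: M ≅ ℤ/2 ⊕ ℤ/6 ⊕ ℤ/6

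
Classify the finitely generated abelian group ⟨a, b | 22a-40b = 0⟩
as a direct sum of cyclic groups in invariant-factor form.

Answer: M ≅ ℤ^1 ⊕ ℤ/2

Derivation:
rank_ℚ(R)=1; free=2−1=1
SNF(R) diag = [2] → torsion [2]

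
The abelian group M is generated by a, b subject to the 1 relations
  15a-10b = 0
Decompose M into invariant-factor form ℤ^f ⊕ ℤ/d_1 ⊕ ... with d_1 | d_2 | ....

rank_ℚ(R)=1; free=2−1=1
SNF(R) diag = [5] → torsion [5]

Answer: M ≅ ℤ^1 ⊕ ℤ/5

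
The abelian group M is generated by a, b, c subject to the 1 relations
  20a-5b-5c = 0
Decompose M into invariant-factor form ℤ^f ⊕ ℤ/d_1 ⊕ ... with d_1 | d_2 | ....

rank_ℚ(R)=1; free=3−1=2
SNF(R) diag = [5] → torsion [5]

Answer: M ≅ ℤ^2 ⊕ ℤ/5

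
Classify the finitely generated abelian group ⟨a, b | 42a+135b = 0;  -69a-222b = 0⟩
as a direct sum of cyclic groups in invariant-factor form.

Answer: M ≅ ℤ/3 ⊕ ℤ/3

Derivation:
rank_ℚ(R)=2; free=2−2=0
SNF(R) diag = [3, 3] → torsion [3, 3]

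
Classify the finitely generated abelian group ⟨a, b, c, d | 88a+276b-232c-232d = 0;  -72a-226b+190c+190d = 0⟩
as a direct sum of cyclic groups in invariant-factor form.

rank_ℚ(R)=2; free=4−2=2
SNF(R) diag = [2, 4] → torsion [2, 4]

Answer: M ≅ ℤ^2 ⊕ ℤ/2 ⊕ ℤ/4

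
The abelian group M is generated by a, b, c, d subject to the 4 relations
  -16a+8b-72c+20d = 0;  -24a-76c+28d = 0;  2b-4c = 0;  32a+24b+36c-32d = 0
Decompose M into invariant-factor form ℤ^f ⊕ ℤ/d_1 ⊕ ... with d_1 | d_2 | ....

Answer: M ≅ ℤ/2 ⊕ ℤ/4 ⊕ ℤ/4 ⊕ ℤ/8

Derivation:
rank_ℚ(R)=4; free=4−4=0
SNF(R) diag = [2, 4, 4, 8] → torsion [2, 4, 4, 8]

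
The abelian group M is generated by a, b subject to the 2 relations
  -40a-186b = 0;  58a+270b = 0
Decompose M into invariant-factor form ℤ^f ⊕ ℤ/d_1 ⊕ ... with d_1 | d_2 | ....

rank_ℚ(R)=2; free=2−2=0
SNF(R) diag = [2, 6] → torsion [2, 6]

Answer: M ≅ ℤ/2 ⊕ ℤ/6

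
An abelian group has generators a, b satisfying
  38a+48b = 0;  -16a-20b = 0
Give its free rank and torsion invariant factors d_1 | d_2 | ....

Answer: M ≅ ℤ/2 ⊕ ℤ/4

Derivation:
rank_ℚ(R)=2; free=2−2=0
SNF(R) diag = [2, 4] → torsion [2, 4]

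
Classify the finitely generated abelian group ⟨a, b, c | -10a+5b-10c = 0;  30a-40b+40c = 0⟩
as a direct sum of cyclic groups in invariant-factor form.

rank_ℚ(R)=2; free=3−2=1
SNF(R) diag = [5, 10] → torsion [5, 10]

Answer: M ≅ ℤ^1 ⊕ ℤ/5 ⊕ ℤ/10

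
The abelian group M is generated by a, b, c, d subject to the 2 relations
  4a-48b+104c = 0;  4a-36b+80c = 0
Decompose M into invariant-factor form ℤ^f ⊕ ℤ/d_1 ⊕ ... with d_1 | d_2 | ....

Answer: M ≅ ℤ^2 ⊕ ℤ/4 ⊕ ℤ/12

Derivation:
rank_ℚ(R)=2; free=4−2=2
SNF(R) diag = [4, 12] → torsion [4, 12]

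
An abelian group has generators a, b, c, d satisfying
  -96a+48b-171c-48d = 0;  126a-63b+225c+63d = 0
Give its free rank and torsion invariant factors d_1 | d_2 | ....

rank_ℚ(R)=2; free=4−2=2
SNF(R) diag = [3, 9] → torsion [3, 9]

Answer: M ≅ ℤ^2 ⊕ ℤ/3 ⊕ ℤ/9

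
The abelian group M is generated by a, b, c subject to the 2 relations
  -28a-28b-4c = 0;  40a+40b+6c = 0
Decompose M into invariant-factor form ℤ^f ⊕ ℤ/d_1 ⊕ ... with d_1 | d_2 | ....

rank_ℚ(R)=2; free=3−2=1
SNF(R) diag = [2, 4] → torsion [2, 4]

Answer: M ≅ ℤ^1 ⊕ ℤ/2 ⊕ ℤ/4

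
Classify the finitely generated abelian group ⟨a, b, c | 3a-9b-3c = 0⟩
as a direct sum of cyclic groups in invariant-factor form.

rank_ℚ(R)=1; free=3−1=2
SNF(R) diag = [3] → torsion [3]

Answer: M ≅ ℤ^2 ⊕ ℤ/3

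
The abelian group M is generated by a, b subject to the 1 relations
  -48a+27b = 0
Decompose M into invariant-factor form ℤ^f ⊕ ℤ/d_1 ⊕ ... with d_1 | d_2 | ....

rank_ℚ(R)=1; free=2−1=1
SNF(R) diag = [3] → torsion [3]

Answer: M ≅ ℤ^1 ⊕ ℤ/3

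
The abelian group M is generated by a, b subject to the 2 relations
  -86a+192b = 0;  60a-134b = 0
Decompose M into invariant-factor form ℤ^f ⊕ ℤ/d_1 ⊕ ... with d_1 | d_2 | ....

Answer: M ≅ ℤ/2 ⊕ ℤ/2

Derivation:
rank_ℚ(R)=2; free=2−2=0
SNF(R) diag = [2, 2] → torsion [2, 2]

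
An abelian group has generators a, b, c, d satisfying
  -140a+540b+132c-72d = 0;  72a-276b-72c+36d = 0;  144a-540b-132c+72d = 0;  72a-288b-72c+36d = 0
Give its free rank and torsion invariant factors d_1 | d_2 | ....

Answer: M ≅ ℤ/4 ⊕ ℤ/12 ⊕ ℤ/12 ⊕ ℤ/36

Derivation:
rank_ℚ(R)=4; free=4−4=0
SNF(R) diag = [4, 12, 12, 36] → torsion [4, 12, 12, 36]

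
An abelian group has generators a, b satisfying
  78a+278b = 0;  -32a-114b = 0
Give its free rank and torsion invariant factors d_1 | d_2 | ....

Answer: M ≅ ℤ/2 ⊕ ℤ/2

Derivation:
rank_ℚ(R)=2; free=2−2=0
SNF(R) diag = [2, 2] → torsion [2, 2]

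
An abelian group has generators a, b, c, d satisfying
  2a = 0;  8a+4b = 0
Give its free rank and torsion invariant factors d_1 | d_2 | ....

Answer: M ≅ ℤ^2 ⊕ ℤ/2 ⊕ ℤ/4

Derivation:
rank_ℚ(R)=2; free=4−2=2
SNF(R) diag = [2, 4] → torsion [2, 4]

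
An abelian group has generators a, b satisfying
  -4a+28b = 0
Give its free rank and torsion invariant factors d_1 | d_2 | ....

Answer: M ≅ ℤ^1 ⊕ ℤ/4

Derivation:
rank_ℚ(R)=1; free=2−1=1
SNF(R) diag = [4] → torsion [4]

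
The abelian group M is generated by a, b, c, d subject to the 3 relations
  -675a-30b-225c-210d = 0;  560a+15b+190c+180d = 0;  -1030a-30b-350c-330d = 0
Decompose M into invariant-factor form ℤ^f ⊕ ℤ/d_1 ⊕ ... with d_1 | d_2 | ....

rank_ℚ(R)=3; free=4−3=1
SNF(R) diag = [5, 15, 30] → torsion [5, 15, 30]

Answer: M ≅ ℤ^1 ⊕ ℤ/5 ⊕ ℤ/15 ⊕ ℤ/30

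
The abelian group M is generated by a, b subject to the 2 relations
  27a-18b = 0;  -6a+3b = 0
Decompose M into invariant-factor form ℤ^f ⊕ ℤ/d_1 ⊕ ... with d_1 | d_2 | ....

Answer: M ≅ ℤ/3 ⊕ ℤ/9

Derivation:
rank_ℚ(R)=2; free=2−2=0
SNF(R) diag = [3, 9] → torsion [3, 9]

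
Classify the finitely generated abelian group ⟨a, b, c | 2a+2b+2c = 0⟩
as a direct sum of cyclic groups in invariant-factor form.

Answer: M ≅ ℤ^2 ⊕ ℤ/2

Derivation:
rank_ℚ(R)=1; free=3−1=2
SNF(R) diag = [2] → torsion [2]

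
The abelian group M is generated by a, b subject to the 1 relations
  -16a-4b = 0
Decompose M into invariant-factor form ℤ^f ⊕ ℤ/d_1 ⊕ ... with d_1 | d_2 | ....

Answer: M ≅ ℤ^1 ⊕ ℤ/4

Derivation:
rank_ℚ(R)=1; free=2−1=1
SNF(R) diag = [4] → torsion [4]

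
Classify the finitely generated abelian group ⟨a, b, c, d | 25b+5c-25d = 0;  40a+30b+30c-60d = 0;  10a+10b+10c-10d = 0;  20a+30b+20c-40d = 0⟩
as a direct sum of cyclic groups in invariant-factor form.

Answer: M ≅ ℤ/5 ⊕ ℤ/10 ⊕ ℤ/10 ⊕ ℤ/10

Derivation:
rank_ℚ(R)=4; free=4−4=0
SNF(R) diag = [5, 10, 10, 10] → torsion [5, 10, 10, 10]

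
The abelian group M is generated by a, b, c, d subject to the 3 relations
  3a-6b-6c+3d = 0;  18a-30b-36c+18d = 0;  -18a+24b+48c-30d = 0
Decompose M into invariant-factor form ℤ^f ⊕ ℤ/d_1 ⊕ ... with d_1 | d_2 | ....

rank_ℚ(R)=3; free=4−3=1
SNF(R) diag = [3, 6, 12] → torsion [3, 6, 12]

Answer: M ≅ ℤ^1 ⊕ ℤ/3 ⊕ ℤ/6 ⊕ ℤ/12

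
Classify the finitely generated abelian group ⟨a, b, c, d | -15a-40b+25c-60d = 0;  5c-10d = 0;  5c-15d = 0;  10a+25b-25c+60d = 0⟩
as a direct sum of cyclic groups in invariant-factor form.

rank_ℚ(R)=4; free=4−4=0
SNF(R) diag = [5, 5, 5, 5] → torsion [5, 5, 5, 5]

Answer: M ≅ ℤ/5 ⊕ ℤ/5 ⊕ ℤ/5 ⊕ ℤ/5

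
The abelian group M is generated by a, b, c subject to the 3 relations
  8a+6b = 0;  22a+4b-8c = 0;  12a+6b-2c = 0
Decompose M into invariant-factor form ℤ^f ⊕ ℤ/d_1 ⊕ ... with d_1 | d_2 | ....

rank_ℚ(R)=3; free=3−3=0
SNF(R) diag = [2, 2, 2] → torsion [2, 2, 2]

Answer: M ≅ ℤ/2 ⊕ ℤ/2 ⊕ ℤ/2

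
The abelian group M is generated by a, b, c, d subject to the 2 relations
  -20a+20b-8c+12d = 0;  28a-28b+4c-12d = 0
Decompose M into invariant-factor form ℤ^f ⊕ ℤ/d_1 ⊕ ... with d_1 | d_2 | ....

rank_ℚ(R)=2; free=4−2=2
SNF(R) diag = [4, 12] → torsion [4, 12]

Answer: M ≅ ℤ^2 ⊕ ℤ/4 ⊕ ℤ/12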